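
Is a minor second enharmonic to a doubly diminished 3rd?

Yes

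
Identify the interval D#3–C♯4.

minor seventh

The letter names run D→C, a span of 6 letter steps, so the interval is some kind of seventh.
D# to C# is 10 semitones. A major seventh is 11, so 10 makes it minor.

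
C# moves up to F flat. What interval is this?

doubly diminished fourth

Counting letters C–D–E–F gives a fourth.
C#→Fb = 3 semitones, 2 narrower than the perfect fourth (5), so doubly diminished.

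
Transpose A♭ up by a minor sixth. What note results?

Fb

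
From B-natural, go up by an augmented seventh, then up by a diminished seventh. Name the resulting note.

An augmented seventh up from B is A## (letter A, 12 semitones up).
A diminished seventh up from A## is G# (letter G, 9 semitones up).

G#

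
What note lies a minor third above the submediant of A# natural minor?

A

The submediant of A# natural minor is F#.
A minor third (3 semitones) above F# lands on the letter A, giving A.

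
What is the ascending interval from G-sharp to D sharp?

perfect fifth

The letter names run G→D, a span of 4 letter steps, so the interval is some kind of fifth.
G# to D# is 7 semitones. A perfect fifth is 7, so 7 makes it perfect.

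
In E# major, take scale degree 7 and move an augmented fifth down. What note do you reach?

G#

Scale degree 7 of E# major is D##.
An augmented fifth (8 semitones) below D## lands on the letter G, giving G#.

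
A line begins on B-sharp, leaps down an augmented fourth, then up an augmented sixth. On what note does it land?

An augmented fourth down from B# is F# (letter F, 6 semitones down).
An augmented sixth up from F# is D## (letter D, 10 semitones up).

D##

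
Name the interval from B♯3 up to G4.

diminished sixth

Counting letters B–C–D–E–F–G gives a sixth.
B#→G = 7 semitones, 2 narrower than the major sixth (9), so diminished.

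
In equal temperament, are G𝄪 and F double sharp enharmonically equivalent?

Two spellings are enharmonically equivalent only if they share a pitch class.
Here G## → 9, F## → 7; 7 ≠ 9, so they are not.

No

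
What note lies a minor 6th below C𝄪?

A sixth below C lands on the letter E.
A minor sixth spans 8 semitones, so C## moves to pitch class 6. On the letter E that is E##.

E##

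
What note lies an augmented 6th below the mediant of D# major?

A

The mediant of D# major is F##.
An augmented sixth (10 semitones) below F## lands on the letter A, giving A.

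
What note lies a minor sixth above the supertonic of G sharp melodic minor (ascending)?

F#

The supertonic of G# melodic minor (ascending) is A#.
A minor sixth (8 semitones) above A# lands on the letter F, giving F#.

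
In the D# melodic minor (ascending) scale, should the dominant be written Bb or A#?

A#

Each scale degree takes a distinct letter name. Degree 5 of a scale on D must use the letter A.
A# and Bb are enharmonically the same pitch, but only A# uses the letter A, so it is the correct spelling here.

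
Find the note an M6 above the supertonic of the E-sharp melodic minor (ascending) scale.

The supertonic of E# melodic minor (ascending) is F##.
A major sixth (9 semitones) above F## lands on the letter D, giving D##.

D##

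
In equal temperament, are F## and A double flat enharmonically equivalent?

Yes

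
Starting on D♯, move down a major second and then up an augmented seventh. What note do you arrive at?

B##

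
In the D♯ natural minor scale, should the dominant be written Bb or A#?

A#

Each scale degree takes a distinct letter name. Degree 5 of a scale on D must use the letter A.
A# and Bb are enharmonically the same pitch, but only A# uses the letter A, so it is the correct spelling here.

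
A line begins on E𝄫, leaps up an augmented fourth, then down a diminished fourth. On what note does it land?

An augmented fourth up from Ebb is Ab (letter A, 6 semitones up).
A diminished fourth down from Ab is E (letter E, 4 semitones down).

E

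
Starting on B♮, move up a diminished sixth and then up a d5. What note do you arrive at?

Dbb

A diminished sixth up from B is Gb (letter G, 7 semitones up).
A diminished fifth up from Gb is Dbb (letter D, 6 semitones up).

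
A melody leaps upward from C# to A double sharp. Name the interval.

augmented sixth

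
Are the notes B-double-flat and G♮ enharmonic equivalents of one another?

No

Bbb is pitch class 9; G is pitch class 7.
The pitch classes differ (9 vs. 7), so they are not enharmonic equivalents.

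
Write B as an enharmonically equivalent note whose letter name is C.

Cb

Plain C sits 1 semitone above B, so on the letter C the same pitch needs a flat: Cb.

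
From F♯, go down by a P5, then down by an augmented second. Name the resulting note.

Ab

A perfect fifth down from F# is B (letter B, 7 semitones down).
An augmented second down from B is Ab (letter A, 3 semitones down).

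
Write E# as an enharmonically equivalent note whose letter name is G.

E# is pitch class 5. The letter G alone is pitch class 7.
To reach pitch class 5 from G requires an offset of -2 semitones, i.e. double flat: Gbb.

Gbb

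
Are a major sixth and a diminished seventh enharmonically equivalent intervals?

Yes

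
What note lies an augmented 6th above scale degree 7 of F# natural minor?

Scale degree 7 of F# natural minor is E.
An augmented sixth (10 semitones) above E lands on the letter C, giving C##.

C##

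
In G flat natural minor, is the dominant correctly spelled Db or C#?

Db

Each scale degree takes a distinct letter name. Degree 5 of a scale on G must use the letter D.
Db and C# are enharmonically the same pitch, but only Db uses the letter D, so it is the correct spelling here.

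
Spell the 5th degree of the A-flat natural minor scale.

Eb

Degree 5 takes the letter 4 steps above A, which is E.
In natural minor, degree 5 sits 7 semitones above the tonic. Ab + 7 semitones is pitch class 3, spelled on E as Eb.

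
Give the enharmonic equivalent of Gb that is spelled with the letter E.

Plain E sits 2 semitones below Gb, so on the letter E the same pitch needs a double sharp: E##.

E##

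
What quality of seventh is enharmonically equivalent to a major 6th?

A major sixth spans 9 semitones.
A seventh spanning 9 semitones is diminished (the major seventh is 11).

diminished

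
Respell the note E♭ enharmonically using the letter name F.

Plain F sits 2 semitones above Eb, so on the letter F the same pitch needs a double flat: Fbb.

Fbb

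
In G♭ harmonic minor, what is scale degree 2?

Degree 2 takes the letter 1 step above G, which is A.
In harmonic minor, degree 2 sits 2 semitones above the tonic. Gb + 2 semitones is pitch class 8, spelled on A as Ab.

Ab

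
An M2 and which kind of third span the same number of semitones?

A major second spans 2 semitones.
A third spanning 2 semitones is diminished (the major third is 4).

diminished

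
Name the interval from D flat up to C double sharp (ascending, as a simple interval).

The letter names run D→C, a span of 6 letter steps, so the interval is some kind of seventh.
Db to C## is 13 semitones. A major seventh is 11, so 13 makes it doubly augmented.

doubly augmented seventh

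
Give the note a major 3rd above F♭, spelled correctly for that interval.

Ab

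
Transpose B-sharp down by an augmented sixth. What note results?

D

B down a major sixth is D, so the target letter is D.
From B#, an augmented sixth is 10 semitones down: D.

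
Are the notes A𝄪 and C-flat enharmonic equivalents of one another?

A## = pitch class 11 and Cb = pitch class 11 — the same pitch class, so they are enharmonic equivalents.

Yes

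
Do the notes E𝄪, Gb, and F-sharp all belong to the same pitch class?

Yes

E## is pitch class 6; Gb is pitch class 6; F# is pitch class 6.
All spellings map to pitch class 6, so they are enharmonically equivalent.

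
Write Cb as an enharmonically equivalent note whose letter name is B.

B

Plain B sits at the same pitch as Cb, so on the letter B the same pitch needs a natural: B.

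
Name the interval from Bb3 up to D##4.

doubly augmented third

The letter names run B→D, a span of 2 letter steps, so the interval is some kind of third.
Bb to D## is 6 semitones. A major third is 4, so 6 makes it doubly augmented.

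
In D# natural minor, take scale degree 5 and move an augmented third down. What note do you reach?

Scale degree 5 of D# natural minor is A#.
An augmented third (5 semitones) below A# lands on the letter F, giving F.

F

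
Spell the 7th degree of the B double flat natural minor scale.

The Bbb natural minor scale runs Bbb Cb Dbb Ebb Fb Gbb Abb.
Degree 7 is Abb.

Abb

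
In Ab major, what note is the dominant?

Eb

The Ab major scale runs Ab Bb C Db Eb F G.
Degree 5 is Eb.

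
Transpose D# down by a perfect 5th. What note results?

G#

D down a perfect fifth is G, so the target letter is G.
From D#, a perfect fifth is 7 semitones down: G#.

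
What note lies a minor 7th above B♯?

B up a major seventh is A#, so the target letter is A.
From B#, a minor seventh is 10 semitones up: A#.

A#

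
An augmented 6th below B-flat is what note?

B down a major sixth is D, so the target letter is D.
From Bb, an augmented sixth is 10 semitones down: Dbb.

Dbb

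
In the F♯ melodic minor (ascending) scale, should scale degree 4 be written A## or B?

B

Each scale degree takes a distinct letter name. Degree 4 of a scale on F must use the letter B.
B and A## are enharmonically the same pitch, but only B uses the letter B, so it is the correct spelling here.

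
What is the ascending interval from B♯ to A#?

The letter names run B→A, a span of 6 letter steps, so the interval is some kind of seventh.
B# to A# is 10 semitones. A major seventh is 11, so 10 makes it minor.

minor seventh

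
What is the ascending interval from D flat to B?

The letter names run D→B, a span of 5 letter steps, so the interval is some kind of sixth.
Db to B is 10 semitones. A major sixth is 9, so 10 makes it augmented.

augmented sixth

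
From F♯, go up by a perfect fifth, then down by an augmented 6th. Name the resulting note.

Eb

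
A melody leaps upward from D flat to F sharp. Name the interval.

Counting letters D–E–F gives a third.
Db→F# = 5 semitones, 1 wider than the major third (4), so augmented.

augmented third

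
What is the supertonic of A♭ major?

Bb

Degree 2 takes the letter 1 step above A, which is B.
In major, degree 2 sits 2 semitones above the tonic. Ab + 2 semitones is pitch class 10, spelled on B as Bb.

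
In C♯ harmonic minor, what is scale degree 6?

The C# harmonic minor scale runs C# D# E F# G# A B#.
Degree 6 is A.

A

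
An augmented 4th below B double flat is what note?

Fbb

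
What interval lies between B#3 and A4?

diminished seventh

The letter names run B→A, a span of 6 letter steps, so the interval is some kind of seventh.
B# to A is 9 semitones. A major seventh is 11, so 9 makes it diminished.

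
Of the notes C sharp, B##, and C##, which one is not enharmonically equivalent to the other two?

C##

In 12-tone equal temperament, enharmonic equivalents share a pitch class. C# is pitch class 1; B## is pitch class 1; C## is pitch class 2.
C# and B## share pitch class 1, while C## is pitch class 2.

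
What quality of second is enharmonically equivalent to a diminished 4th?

A diminished fourth spans 4 semitones.
A second spanning 4 semitones is doubly augmented (the major second is 2).

doubly augmented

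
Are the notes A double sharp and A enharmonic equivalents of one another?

Two spellings are enharmonically equivalent only if they share a pitch class.
Here A## → 11, A → 9; 9 ≠ 11, so they are not.

No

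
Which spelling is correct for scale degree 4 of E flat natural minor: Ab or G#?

Ab

Each scale degree takes a distinct letter name. Degree 4 of a scale on E must use the letter A.
Ab and G# are enharmonically the same pitch, but only Ab uses the letter A, so it is the correct spelling here.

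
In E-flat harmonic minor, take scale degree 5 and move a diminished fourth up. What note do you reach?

Ebb

Scale degree 5 of Eb harmonic minor is Bb.
A diminished fourth (4 semitones) above Bb lands on the letter E, giving Ebb.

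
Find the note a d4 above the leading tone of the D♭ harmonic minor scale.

The leading tone of Db harmonic minor is C.
A diminished fourth (4 semitones) above C lands on the letter F, giving Fb.

Fb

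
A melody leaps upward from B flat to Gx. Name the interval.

The letter names run B→G, a span of 5 letter steps, so the interval is some kind of sixth.
Bb to G## is 11 semitones. A major sixth is 9, so 11 makes it doubly augmented.

doubly augmented sixth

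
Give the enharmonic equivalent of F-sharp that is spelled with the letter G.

Gb

Plain G sits 1 semitone above F#, so on the letter G the same pitch needs a flat: Gb.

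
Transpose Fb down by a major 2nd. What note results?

Ebb

F down a major second is Eb, so the target letter is E.
From Fb, a major second is 2 semitones down: Ebb.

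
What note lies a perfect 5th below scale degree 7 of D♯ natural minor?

Scale degree 7 of D# natural minor is C#.
A perfect fifth (7 semitones) below C# lands on the letter F, giving F#.

F#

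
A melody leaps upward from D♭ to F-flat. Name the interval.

Counting letters D–E–F gives a third.
Db→Fb = 3 semitones, 1 narrower than the major third (4), so minor.

minor third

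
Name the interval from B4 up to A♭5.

Counting letters B–C–D–E–F–G–A gives a seventh.
B→Ab = 9 semitones, 2 narrower than the major seventh (11), so diminished.

diminished seventh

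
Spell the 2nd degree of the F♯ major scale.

G#

The F# major scale runs F# G# A# B C# D# E#.
Degree 2 is G#.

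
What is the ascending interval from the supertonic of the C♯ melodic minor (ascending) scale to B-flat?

The supertonic of C# melodic minor (ascending) is D#.
D# up to Bb: letters D→B make it a sixth; 7 semitones makes it diminished.

diminished sixth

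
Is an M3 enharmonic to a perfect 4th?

A major third spans 4 semitones; a perfect fourth spans 5.
The spans differ, so they are not enharmonic equivalents.

No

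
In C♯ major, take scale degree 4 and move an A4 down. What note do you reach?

C

Scale degree 4 of C# major is F#.
An augmented fourth (6 semitones) below F# lands on the letter C, giving C.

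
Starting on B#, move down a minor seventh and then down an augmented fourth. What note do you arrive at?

G#

A minor seventh down from B# is C## (letter C, 10 semitones down).
An augmented fourth down from C## is G# (letter G, 6 semitones down).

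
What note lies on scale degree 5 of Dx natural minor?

A##

The D## natural minor scale runs D## E## F## G## A## B# C##.
Degree 5 is A##.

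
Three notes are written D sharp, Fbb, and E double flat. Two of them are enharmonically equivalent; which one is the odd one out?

Ebb

In 12-tone equal temperament, enharmonic equivalents share a pitch class. D# is pitch class 3; Fbb is pitch class 3; Ebb is pitch class 2.
D# and Fbb share pitch class 3, while Ebb is pitch class 2.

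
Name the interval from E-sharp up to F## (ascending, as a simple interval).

The letter names run E→F, a span of 1 letter step, so the interval is some kind of second.
E# to F## is 2 semitones. A major second is 2, so 2 makes it major.

major second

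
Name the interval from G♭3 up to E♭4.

Counting letters G–A–B–C–D–E gives a sixth.
Gb→Eb = 9 semitones, exactly the major sixth.

major sixth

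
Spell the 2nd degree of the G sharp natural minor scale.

Degree 2 takes the letter 1 step above G, which is A.
In natural minor, degree 2 sits 2 semitones above the tonic. G# + 2 semitones is pitch class 10, spelled on A as A#.

A#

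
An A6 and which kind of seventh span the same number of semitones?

An augmented sixth spans 10 semitones.
A seventh spanning 10 semitones is minor (the major seventh is 11).

minor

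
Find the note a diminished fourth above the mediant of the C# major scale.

A

The mediant of C# major is E#.
A diminished fourth (4 semitones) above E# lands on the letter A, giving A.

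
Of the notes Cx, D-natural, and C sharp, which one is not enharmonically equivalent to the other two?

C#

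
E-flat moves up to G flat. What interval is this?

minor third

The letter names run E→G, a span of 2 letter steps, so the interval is some kind of third.
Eb to Gb is 3 semitones. A major third is 4, so 3 makes it minor.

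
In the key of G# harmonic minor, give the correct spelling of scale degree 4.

C#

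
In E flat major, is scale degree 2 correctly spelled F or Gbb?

F

Each scale degree takes a distinct letter name. Degree 2 of a scale on E must use the letter F.
F and Gbb are enharmonically the same pitch, but only F uses the letter F, so it is the correct spelling here.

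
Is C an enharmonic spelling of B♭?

C is pitch class 0; Bb is pitch class 10.
The pitch classes differ (0 vs. 10), so they are not enharmonic equivalents.

No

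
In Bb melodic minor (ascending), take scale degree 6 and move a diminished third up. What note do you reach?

Scale degree 6 of Bb melodic minor (ascending) is G.
A diminished third (2 semitones) above G lands on the letter B, giving Bbb.

Bbb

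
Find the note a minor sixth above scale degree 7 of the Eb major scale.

Scale degree 7 of Eb major is D.
A minor sixth (8 semitones) above D lands on the letter B, giving Bb.

Bb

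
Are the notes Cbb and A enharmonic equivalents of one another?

No

Cbb is pitch class 10; A is pitch class 9.
The pitch classes differ (10 vs. 9), so they are not enharmonic equivalents.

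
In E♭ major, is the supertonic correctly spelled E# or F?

F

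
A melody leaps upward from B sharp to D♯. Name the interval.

minor third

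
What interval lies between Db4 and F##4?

Counting letters D–E–F gives a third.
Db→F## = 6 semitones, 2 wider than the major third (4), so doubly augmented.

doubly augmented third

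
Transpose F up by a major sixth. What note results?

D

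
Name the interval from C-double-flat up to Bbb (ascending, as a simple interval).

The letter names run C→B, a span of 6 letter steps, so the interval is some kind of seventh.
Cbb to Bbb is 11 semitones. A major seventh is 11, so 11 makes it major.

major seventh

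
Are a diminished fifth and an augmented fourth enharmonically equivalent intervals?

A diminished fifth spans 6 semitones; an augmented fourth spans 6.
They are enharmonically equivalent.

Yes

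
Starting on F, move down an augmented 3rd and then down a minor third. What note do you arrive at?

Bbb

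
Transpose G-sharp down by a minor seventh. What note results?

G down a major seventh is Ab, so the target letter is A.
From G#, a minor seventh is 10 semitones down: A#.

A#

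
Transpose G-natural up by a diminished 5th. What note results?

Db

G up a perfect fifth is D, so the target letter is D.
From G, a diminished fifth is 6 semitones up: Db.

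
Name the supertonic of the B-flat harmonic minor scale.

C

The Bb harmonic minor scale runs Bb C Db Eb F Gb A.
Degree 2 is C.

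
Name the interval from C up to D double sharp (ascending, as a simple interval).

doubly augmented second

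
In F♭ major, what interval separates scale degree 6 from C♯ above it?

augmented seventh

Scale degree 6 of Fb major is Db.
Db up to C#: letters D→C make it a seventh; 12 semitones makes it augmented.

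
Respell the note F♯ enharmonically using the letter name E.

E##

F# is pitch class 6. The letter E alone is pitch class 4.
To reach pitch class 6 from E requires an offset of +2 semitones, i.e. double sharp: E##.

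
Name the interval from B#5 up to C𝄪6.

major second

Counting letters B–C gives a second.
B#→C## = 2 semitones, exactly the major second.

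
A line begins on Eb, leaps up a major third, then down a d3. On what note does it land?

E#

A major third up from Eb is G (letter G, 4 semitones up).
A diminished third down from G is E# (letter E, 2 semitones down).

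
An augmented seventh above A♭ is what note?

A seventh above A lands on the letter G.
An augmented seventh spans 12 semitones, so Ab moves to pitch class 8. On the letter G that is G#.

G#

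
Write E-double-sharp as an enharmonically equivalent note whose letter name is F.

F#

Plain F sits 1 semitone below E##, so on the letter F the same pitch needs a sharp: F#.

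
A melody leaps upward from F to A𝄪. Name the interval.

doubly augmented third

The letter names run F→A, a span of 2 letter steps, so the interval is some kind of third.
F to A## is 6 semitones. A major third is 4, so 6 makes it doubly augmented.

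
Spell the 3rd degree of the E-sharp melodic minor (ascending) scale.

Degree 3 takes the letter 2 steps above E, which is G.
In melodic minor (ascending), degree 3 sits 3 semitones above the tonic. E# + 3 semitones is pitch class 8, spelled on G as G#.

G#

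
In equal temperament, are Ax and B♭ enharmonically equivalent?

Two spellings are enharmonically equivalent only if they share a pitch class.
Here A## → 11, Bb → 10; 10 ≠ 11, so they are not.

No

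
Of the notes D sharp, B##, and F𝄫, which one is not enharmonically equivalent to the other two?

B##

In 12-tone equal temperament, enharmonic equivalents share a pitch class. D# is pitch class 3; B## is pitch class 1; Fbb is pitch class 3.
D# and Fbb share pitch class 3, while B## is pitch class 1.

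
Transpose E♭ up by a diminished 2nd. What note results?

Fbb

E up a major second is F#, so the target letter is F.
From Eb, a diminished second is 0 semitones up: Fbb.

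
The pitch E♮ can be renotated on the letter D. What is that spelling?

E is pitch class 4. The letter D alone is pitch class 2.
To reach pitch class 4 from D requires an offset of +2 semitones, i.e. double sharp: D##.

D##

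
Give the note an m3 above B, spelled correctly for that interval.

D

A third above B lands on the letter D.
A minor third spans 3 semitones, so B moves to pitch class 2. On the letter D that is D.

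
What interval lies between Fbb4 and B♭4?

doubly augmented fourth

The letter names run F→B, a span of 3 letter steps, so the interval is some kind of fourth.
Fbb to Bb is 7 semitones. A perfect fourth is 5, so 7 makes it doubly augmented.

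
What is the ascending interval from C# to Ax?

augmented sixth

Counting letters C–D–E–F–G–A gives a sixth.
C#→A## = 10 semitones, 1 wider than the major sixth (9), so augmented.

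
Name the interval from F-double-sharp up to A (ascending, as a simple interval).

diminished third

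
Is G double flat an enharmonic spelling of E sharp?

Yes

Gbb is pitch class 5; E# is pitch class 5.
All spellings map to pitch class 5, so they are enharmonically equivalent.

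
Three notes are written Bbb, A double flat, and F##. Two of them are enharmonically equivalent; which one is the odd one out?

Bbb

In 12-tone equal temperament, enharmonic equivalents share a pitch class. Bbb is pitch class 9; Abb is pitch class 7; F## is pitch class 7.
Abb and F## share pitch class 7, while Bbb is pitch class 9.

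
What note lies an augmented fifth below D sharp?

G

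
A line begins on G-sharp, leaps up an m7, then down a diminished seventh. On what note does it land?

A minor seventh up from G# is F# (letter F, 10 semitones up).
A diminished seventh down from F# is G## (letter G, 9 semitones down).

G##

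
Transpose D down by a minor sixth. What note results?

F#

D down a major sixth is F, so the target letter is F.
From D, a minor sixth is 8 semitones down: F#.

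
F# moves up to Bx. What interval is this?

doubly augmented fourth

Counting letters F–G–A–B gives a fourth.
F#→B## = 7 semitones, 2 wider than the perfect fourth (5), so doubly augmented.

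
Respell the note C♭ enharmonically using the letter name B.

B

Plain B sits at the same pitch as Cb, so on the letter B the same pitch needs a natural: B.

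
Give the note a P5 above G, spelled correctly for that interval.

A fifth above G lands on the letter D.
A perfect fifth spans 7 semitones, so G moves to pitch class 2. On the letter D that is D.

D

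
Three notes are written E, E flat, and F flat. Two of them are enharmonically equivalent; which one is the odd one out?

In 12-tone equal temperament, enharmonic equivalents share a pitch class. E is pitch class 4; Eb is pitch class 3; Fb is pitch class 4.
E and Fb share pitch class 4, while Eb is pitch class 3.

Eb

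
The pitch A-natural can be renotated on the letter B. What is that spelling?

A is pitch class 9. The letter B alone is pitch class 11.
To reach pitch class 9 from B requires an offset of -2 semitones, i.e. double flat: Bbb.

Bbb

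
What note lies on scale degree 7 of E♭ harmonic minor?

The Eb harmonic minor scale runs Eb F Gb Ab Bb Cb D.
Degree 7 is D.

D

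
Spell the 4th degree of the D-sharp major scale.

G#

The D# major scale runs D# E# F## G# A# B# C##.
Degree 4 is G#.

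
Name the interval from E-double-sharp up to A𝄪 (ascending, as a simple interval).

Counting letters E–F–G–A gives a fourth.
E##→A## = 5 semitones, exactly the perfect fourth.

perfect fourth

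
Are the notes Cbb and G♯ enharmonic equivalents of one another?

No

Two spellings are enharmonically equivalent only if they share a pitch class.
Here Cbb → 10, G# → 8; 8 ≠ 10, so they are not.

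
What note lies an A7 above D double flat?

D up a major seventh is C#, so the target letter is C.
From Dbb, an augmented seventh is 12 semitones up: C.

C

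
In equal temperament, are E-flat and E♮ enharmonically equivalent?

No

Two spellings are enharmonically equivalent only if they share a pitch class.
Here Eb → 3, E → 4; 3 ≠ 4, so they are not.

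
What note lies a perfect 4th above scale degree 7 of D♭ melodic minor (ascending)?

F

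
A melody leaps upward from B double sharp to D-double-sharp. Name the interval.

minor third

Counting letters B–C–D gives a third.
B##→D## = 3 semitones, 1 narrower than the major third (4), so minor.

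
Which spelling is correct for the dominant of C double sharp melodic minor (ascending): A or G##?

Each scale degree takes a distinct letter name. Degree 5 of a scale on C must use the letter G.
G## and A are enharmonically the same pitch, but only G## uses the letter G, so it is the correct spelling here.

G##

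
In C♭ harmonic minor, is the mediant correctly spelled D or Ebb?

Ebb

Each scale degree takes a distinct letter name. Degree 3 of a scale on C must use the letter E.
Ebb and D are enharmonically the same pitch, but only Ebb uses the letter E, so it is the correct spelling here.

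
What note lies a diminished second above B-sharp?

C

A second above B lands on the letter C.
A diminished second spans 0 semitones, so B# moves to pitch class 0. On the letter C that is C.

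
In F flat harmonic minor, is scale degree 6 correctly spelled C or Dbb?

Each scale degree takes a distinct letter name. Degree 6 of a scale on F must use the letter D.
Dbb and C are enharmonically the same pitch, but only Dbb uses the letter D, so it is the correct spelling here.

Dbb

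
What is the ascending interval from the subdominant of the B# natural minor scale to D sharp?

The subdominant of B# natural minor is E#.
E# up to D#: letters E→D make it a seventh; 10 semitones makes it minor.

minor seventh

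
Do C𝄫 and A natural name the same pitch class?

No

Cbb is pitch class 10; A is pitch class 9.
The pitch classes differ (10 vs. 9), so they are not enharmonic equivalents.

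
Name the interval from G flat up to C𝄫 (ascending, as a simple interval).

diminished fourth

The letter names run G→C, a span of 3 letter steps, so the interval is some kind of fourth.
Gb to Cbb is 4 semitones. A perfect fourth is 5, so 4 makes it diminished.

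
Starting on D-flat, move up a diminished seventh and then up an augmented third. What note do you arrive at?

Eb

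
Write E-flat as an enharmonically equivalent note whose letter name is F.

Fbb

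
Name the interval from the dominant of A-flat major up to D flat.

The dominant of Ab major is Eb.
Eb up to Db: letters E→D make it a seventh; 10 semitones makes it minor.

minor seventh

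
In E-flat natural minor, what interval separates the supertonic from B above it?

The supertonic of Eb natural minor is F.
F up to B: letters F→B make it a fourth; 6 semitones makes it augmented.

augmented fourth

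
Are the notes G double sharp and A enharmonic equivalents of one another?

G## = pitch class 9 and A = pitch class 9 — the same pitch class, so they are enharmonic equivalents.

Yes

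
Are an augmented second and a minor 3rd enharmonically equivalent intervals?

Yes

An augmented second spans 3 semitones; a minor third spans 3.
They are enharmonically equivalent.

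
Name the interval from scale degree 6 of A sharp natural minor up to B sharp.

Scale degree 6 of A# natural minor is F#.
F# up to B#: letters F→B make it a fourth; 6 semitones makes it augmented.

augmented fourth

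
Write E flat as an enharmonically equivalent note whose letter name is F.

Fbb

Plain F sits 2 semitones above Eb, so on the letter F the same pitch needs a double flat: Fbb.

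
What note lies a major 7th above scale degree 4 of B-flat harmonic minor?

Scale degree 4 of Bb harmonic minor is Eb.
A major seventh (11 semitones) above Eb lands on the letter D, giving D.

D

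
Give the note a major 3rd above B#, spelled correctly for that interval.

D##

A third above B lands on the letter D.
A major third spans 4 semitones, so B# moves to pitch class 4. On the letter D that is D##.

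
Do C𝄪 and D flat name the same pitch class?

No

C## is pitch class 2; Db is pitch class 1.
The pitch classes differ (2 vs. 1), so they are not enharmonic equivalents.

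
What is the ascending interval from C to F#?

The letter names run C→F, a span of 3 letter steps, so the interval is some kind of fourth.
C to F# is 6 semitones. A perfect fourth is 5, so 6 makes it augmented.

augmented fourth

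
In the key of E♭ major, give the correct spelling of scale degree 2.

Degree 2 takes the letter 1 step above E, which is F.
In major, degree 2 sits 2 semitones above the tonic. Eb + 2 semitones is pitch class 5, spelled on F as F.

F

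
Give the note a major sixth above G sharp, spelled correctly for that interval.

E#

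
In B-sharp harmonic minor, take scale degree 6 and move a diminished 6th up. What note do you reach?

Scale degree 6 of B# harmonic minor is G#.
A diminished sixth (7 semitones) above G# lands on the letter E, giving Eb.

Eb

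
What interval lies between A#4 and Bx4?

Counting letters A–B gives a second.
A#→B## = 3 semitones, 1 wider than the major second (2), so augmented.

augmented second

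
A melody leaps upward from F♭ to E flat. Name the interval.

major seventh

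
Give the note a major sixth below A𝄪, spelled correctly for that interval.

C##

A sixth below A lands on the letter C.
A major sixth spans 9 semitones, so A## moves to pitch class 2. On the letter C that is C##.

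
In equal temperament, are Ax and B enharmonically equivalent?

Yes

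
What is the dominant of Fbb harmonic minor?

Degree 5 takes the letter 4 steps above F, which is C.
In harmonic minor, degree 5 sits 7 semitones above the tonic. Fbb + 7 semitones is pitch class 10, spelled on C as Cbb.

Cbb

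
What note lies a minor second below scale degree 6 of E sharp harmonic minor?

Scale degree 6 of E# harmonic minor is C#.
A minor second (1 semitone) below C# lands on the letter B, giving B#.

B#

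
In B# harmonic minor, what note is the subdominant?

E#

The B# harmonic minor scale runs B# C## D# E# F## G# A##.
Degree 4 is E#.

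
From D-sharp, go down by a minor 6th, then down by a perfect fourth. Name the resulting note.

A minor sixth down from D# is F## (letter F, 8 semitones down).
A perfect fourth down from F## is C## (letter C, 5 semitones down).

C##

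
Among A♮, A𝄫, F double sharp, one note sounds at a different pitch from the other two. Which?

In 12-tone equal temperament, enharmonic equivalents share a pitch class. A is pitch class 9; Abb is pitch class 7; F## is pitch class 7.
Abb and F## share pitch class 7, while A is pitch class 9.

A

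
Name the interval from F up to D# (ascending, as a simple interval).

augmented sixth

Counting letters F–G–A–B–C–D gives a sixth.
F→D# = 10 semitones, 1 wider than the major sixth (9), so augmented.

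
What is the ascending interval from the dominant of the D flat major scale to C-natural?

major third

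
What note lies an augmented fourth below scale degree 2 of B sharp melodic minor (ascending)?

G#

Scale degree 2 of B# melodic minor (ascending) is C##.
An augmented fourth (6 semitones) below C## lands on the letter G, giving G#.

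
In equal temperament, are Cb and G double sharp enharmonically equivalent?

Two spellings are enharmonically equivalent only if they share a pitch class.
Here Cb → 11, G## → 9; 9 ≠ 11, so they are not.

No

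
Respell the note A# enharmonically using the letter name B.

Bb

Plain B sits 1 semitone above A#, so on the letter B the same pitch needs a flat: Bb.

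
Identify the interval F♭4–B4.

Counting letters F–G–A–B gives a fourth.
Fb→B = 7 semitones, 2 wider than the perfect fourth (5), so doubly augmented.

doubly augmented fourth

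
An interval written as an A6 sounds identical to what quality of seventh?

minor

An augmented sixth spans 10 semitones.
A seventh spanning 10 semitones is minor (the major seventh is 11).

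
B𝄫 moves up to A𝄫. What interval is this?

The letter names run B→A, a span of 6 letter steps, so the interval is some kind of seventh.
Bbb to Abb is 10 semitones. A major seventh is 11, so 10 makes it minor.

minor seventh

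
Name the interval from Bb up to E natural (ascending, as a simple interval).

augmented fourth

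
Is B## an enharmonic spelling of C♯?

Yes

B## is pitch class 1; C# is pitch class 1.
All spellings map to pitch class 1, so they are enharmonically equivalent.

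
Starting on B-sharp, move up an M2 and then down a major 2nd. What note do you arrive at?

A major second up from B# is C## (letter C, 2 semitones up).
A major second down from C## is B# (letter B, 2 semitones down).

B#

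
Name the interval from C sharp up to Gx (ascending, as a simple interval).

augmented fifth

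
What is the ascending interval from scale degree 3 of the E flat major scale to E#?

augmented sixth

Scale degree 3 of Eb major is G.
G up to E#: letters G→E make it a sixth; 10 semitones makes it augmented.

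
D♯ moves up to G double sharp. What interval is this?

The letter names run D→G, a span of 3 letter steps, so the interval is some kind of fourth.
D# to G## is 6 semitones. A perfect fourth is 5, so 6 makes it augmented.

augmented fourth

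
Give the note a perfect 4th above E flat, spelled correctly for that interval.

E up a perfect fourth is A, so the target letter is A.
From Eb, a perfect fourth is 5 semitones up: Ab.

Ab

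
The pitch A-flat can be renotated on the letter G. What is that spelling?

Ab is pitch class 8. The letter G alone is pitch class 7.
To reach pitch class 8 from G requires an offset of +1 semitone, i.e. sharp: G#.

G#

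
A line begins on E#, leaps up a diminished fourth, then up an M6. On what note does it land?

F#

A diminished fourth up from E# is A (letter A, 4 semitones up).
A major sixth up from A is F# (letter F, 9 semitones up).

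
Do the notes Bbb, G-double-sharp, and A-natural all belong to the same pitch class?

Yes

Bbb = pitch class 9 and G## = pitch class 9 and A = pitch class 9 — the same pitch class, so they are enharmonic equivalents.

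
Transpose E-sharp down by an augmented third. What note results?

C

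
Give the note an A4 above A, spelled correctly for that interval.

D#

A up a perfect fourth is D, so the target letter is D.
From A, an augmented fourth is 6 semitones up: D#.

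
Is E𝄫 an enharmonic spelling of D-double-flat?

No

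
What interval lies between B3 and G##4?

The letter names run B→G, a span of 5 letter steps, so the interval is some kind of sixth.
B to G## is 10 semitones. A major sixth is 9, so 10 makes it augmented.

augmented sixth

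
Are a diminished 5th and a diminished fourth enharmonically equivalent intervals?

No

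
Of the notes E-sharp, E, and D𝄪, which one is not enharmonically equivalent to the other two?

E#

In 12-tone equal temperament, enharmonic equivalents share a pitch class. E# is pitch class 5; E is pitch class 4; D## is pitch class 4.
E and D## share pitch class 4, while E# is pitch class 5.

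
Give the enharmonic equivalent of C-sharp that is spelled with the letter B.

Plain B sits 2 semitones below C#, so on the letter B the same pitch needs a double sharp: B##.

B##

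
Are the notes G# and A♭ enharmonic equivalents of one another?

Yes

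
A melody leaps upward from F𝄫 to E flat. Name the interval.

augmented seventh

Counting letters F–G–A–B–C–D–E gives a seventh.
Fbb→Eb = 12 semitones, 1 wider than the major seventh (11), so augmented.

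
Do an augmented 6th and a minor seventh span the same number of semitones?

An augmented sixth spans 10 semitones; a minor seventh spans 10.
They are enharmonically equivalent.

Yes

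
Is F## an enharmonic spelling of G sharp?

Two spellings are enharmonically equivalent only if they share a pitch class.
Here F## → 7, G# → 8; 7 ≠ 8, so they are not.

No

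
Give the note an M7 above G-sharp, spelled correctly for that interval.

F##

A seventh above G lands on the letter F.
A major seventh spans 11 semitones, so G# moves to pitch class 7. On the letter F that is F##.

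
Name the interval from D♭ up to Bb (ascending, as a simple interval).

major sixth

Counting letters D–E–F–G–A–B gives a sixth.
Db→Bb = 9 semitones, exactly the major sixth.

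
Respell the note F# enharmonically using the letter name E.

E##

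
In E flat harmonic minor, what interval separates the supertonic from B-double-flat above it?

diminished fourth

The supertonic of Eb harmonic minor is F.
F up to Bbb: letters F→B make it a fourth; 4 semitones makes it diminished.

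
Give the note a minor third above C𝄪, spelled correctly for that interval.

A third above C lands on the letter E.
A minor third spans 3 semitones, so C## moves to pitch class 5. On the letter E that is E#.

E#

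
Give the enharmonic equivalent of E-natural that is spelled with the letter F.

Fb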